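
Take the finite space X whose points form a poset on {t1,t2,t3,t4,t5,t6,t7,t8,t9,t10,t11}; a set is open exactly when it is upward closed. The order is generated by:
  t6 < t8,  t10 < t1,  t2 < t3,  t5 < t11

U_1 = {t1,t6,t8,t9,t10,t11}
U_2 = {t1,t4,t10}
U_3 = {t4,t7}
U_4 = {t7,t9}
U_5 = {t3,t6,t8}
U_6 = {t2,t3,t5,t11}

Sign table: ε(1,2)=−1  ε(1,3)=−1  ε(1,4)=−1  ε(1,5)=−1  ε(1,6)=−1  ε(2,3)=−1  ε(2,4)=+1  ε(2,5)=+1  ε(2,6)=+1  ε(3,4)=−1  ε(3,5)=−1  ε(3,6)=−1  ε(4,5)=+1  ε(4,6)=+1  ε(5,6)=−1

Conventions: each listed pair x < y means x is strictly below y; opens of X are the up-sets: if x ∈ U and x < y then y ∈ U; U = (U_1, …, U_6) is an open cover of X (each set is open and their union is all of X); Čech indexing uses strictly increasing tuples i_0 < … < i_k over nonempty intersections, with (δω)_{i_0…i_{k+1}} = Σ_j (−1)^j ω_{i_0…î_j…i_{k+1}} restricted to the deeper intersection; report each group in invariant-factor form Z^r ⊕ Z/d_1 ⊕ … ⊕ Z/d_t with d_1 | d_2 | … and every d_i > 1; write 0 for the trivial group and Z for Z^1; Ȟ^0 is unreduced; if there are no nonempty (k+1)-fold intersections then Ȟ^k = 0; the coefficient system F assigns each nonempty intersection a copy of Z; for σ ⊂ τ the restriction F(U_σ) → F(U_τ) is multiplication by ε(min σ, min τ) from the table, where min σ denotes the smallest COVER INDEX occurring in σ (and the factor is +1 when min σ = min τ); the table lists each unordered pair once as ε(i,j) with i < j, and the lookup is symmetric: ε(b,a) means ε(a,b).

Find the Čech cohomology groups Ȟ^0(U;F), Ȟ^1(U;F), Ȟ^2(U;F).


Ȟ^0 ≅ 0, Ȟ^1 ≅ Z ⊕ Z/2, Ȟ^2 ≅ 0

nonempty overlaps:
  U12={t1,t10} U14={t9} U15={t6,t8} U16={t11} U23={t4} U34={t7} U56={t3}
C dims 6,7; δ0: rk 6, SNF 1^5·2
degree 0: 6−6−0 = 0 → Ȟ^0 ≅ 0
degree 1: 7−0−6 = 1 plus torsion [2] → Ȟ^1 ≅ Z ⊕ Z/2
degree 2: 0−0−0 = 0 → Ȟ^2 ≅ 0


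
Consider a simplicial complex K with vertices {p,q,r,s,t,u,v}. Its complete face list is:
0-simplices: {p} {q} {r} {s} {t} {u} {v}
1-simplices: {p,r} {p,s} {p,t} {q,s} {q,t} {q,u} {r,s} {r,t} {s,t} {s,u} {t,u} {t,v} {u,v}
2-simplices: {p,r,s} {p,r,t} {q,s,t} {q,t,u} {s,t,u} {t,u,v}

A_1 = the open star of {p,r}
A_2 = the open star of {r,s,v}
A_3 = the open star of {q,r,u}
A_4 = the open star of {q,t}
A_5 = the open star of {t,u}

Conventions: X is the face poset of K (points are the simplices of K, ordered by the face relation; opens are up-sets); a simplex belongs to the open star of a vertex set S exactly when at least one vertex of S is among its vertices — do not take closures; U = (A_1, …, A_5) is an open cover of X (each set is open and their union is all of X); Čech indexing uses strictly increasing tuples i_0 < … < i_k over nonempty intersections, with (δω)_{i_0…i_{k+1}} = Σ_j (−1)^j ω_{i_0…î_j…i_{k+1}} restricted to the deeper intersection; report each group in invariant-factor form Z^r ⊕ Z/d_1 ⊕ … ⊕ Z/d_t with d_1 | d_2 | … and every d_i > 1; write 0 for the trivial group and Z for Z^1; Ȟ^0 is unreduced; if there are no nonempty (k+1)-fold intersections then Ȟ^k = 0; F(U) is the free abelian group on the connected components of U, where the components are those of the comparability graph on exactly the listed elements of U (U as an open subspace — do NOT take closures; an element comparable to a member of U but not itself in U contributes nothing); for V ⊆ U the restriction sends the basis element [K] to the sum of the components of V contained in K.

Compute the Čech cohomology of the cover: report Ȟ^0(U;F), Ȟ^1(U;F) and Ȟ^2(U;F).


Ȟ^0 = Z, Ȟ^1 = Z, Ȟ^2 = 0

nerve of the cover:
  A1={{p},{r},{p,r},{p,s},{p,t},{r,s},{r,t},{p,r,s},{p,r,t}} A2={{r},{s},{v},{p,r},{p,s},{q,s},{r,s},{r,t},{s,t},{s,u},{t,v},{u,v},{p,r,s},{p,r,t},{q,s,t},{s,t,u},{t,u,v}} A3={{q},{r},{u},{p,r},{q,s},{q,t},{q,u},{r,s},{r,t},{s,u},{t,u},{u,v},{p,r,s},{p,r,t},{q,s,t},{q,t,u},{s,t,u},{t,u,v}} A4={{q},{t},{p,t},{q,s},{q,t},{q,u},{r,t},{s,t},{t,u},{t,v},{p,r,t},{q,s,t},{q,t,u},{s,t,u},{t,u,v}} A5={{t},{u},{p,t},{q,t},{q,u},{r,t},{s,t},{s,u},{t,u},{t,v},{u,v},{p,r,t},{q,s,t},{q,t,u},{s,t,u},{t,u,v}}
  A12={{r},{p,r},{p,s},{r,s},{r,t},{p,r,s},{p,r,t}} A13={{r},{p,r},{r,s},{r,t},{p,r,s},{p,r,t}} A14={{p,t},{r,t},{p,r,t}} A15={{p,t},{r,t},{p,r,t}} A23={{r},{p,r},{q,s},{r,s},{r,t},{s,u},{u,v},{p,r,s},{p,r,t},{q,s,t},{s,t,u},{t,u,v}} A24={{q,s},{r,t},{s,t},{t,v},{p,r,t},{q,s,t},{s,t,u},{t,u,v}} A25={{r,t},{s,t},{s,u},{t,v},{u,v},{p,r,t},{q,s,t},{s,t,u},{t,u,v}} A34={{q},{q,s},{q,t},{q,u},{r,t},{t,u},{p,r,t},{q,s,t},{q,t,u},{s,t,u},{t,u,v}} A35={{u},{q,t},{q,u},{r,t},{s,u},{t,u},{u,v},{p,r,t},{q,s,t},{q,t,u},{s,t,u},{t,u,v}} A45={{t},{p,t},{q,t},{q,u},{r,t},{s,t},{t,u},{t,v},{p,r,t},{q,s,t},{q,t,u},{s,t,u},{t,u,v}}
  A123={{r},{p,r},{r,s},{r,t},{p,r,s},{p,r,t}} A124={{r,t},{p,r,t}} A125={{r,t},{p,r,t}} A134={{r,t},{p,r,t}} A135={{r,t},{p,r,t}} A145={{p,t},{r,t},{p,r,t}} A234={{q,s},{r,t},{p,r,t},{q,s,t},{s,t,u},{t,u,v}} A235={{r,t},{s,u},{u,v},{p,r,t},{q,s,t},{s,t,u},{t,u,v}} A245={{r,t},{s,t},{t,v},{p,r,t},{q,s,t},{s,t,u},{t,u,v}} A345={{q,t},{q,u},{r,t},{t,u},{p,r,t},{q,s,t},{q,t,u},{s,t,u},{t,u,v}}
  A1234={{r,t},{p,r,t}} A1235={{r,t},{p,r,t}} A1245={{r,t},{p,r,t}} A1345={{r,t},{p,r,t}} A2345={{r,t},{p,r,t},{q,s,t},{s,t,u},{t,u,v}}
  A12345={{r,t},{p,r,t}}
components per intersection:
  A1: {{p},{r},{p,r},{p,s},{p,t},{r,s},{r,t},{p,r,s},{p,r,t}}
  A2: {{r},{s},{p,r},{p,s},{q,s},{r,s},{r,t},{s,t},{s,u},{p,r,s},{p,r,t},{q,s,t},{s,t,u}} {{v},{t,v},{u,v},{t,u,v}}
  A3: {{q},{u},{q,s},{q,t},{q,u},{s,u},{t,u},{u,v},{q,s,t},{q,t,u},{s,t,u},{t,u,v}} {{r},{p,r},{r,s},{r,t},{p,r,s},{p,r,t}}
  A4: {{q},{t},{p,t},{q,s},{q,t},{q,u},{r,t},{s,t},{t,u},{t,v},{p,r,t},{q,s,t},{q,t,u},{s,t,u},{t,u,v}}
  A5: {{t},{u},{p,t},{q,t},{q,u},{r,t},{s,t},{s,u},{t,u},{t,v},{u,v},{p,r,t},{q,s,t},{q,t,u},{s,t,u},{t,u,v}}
  A12: {{r},{p,r},{p,s},{r,s},{r,t},{p,r,s},{p,r,t}}
  A13: {{r},{p,r},{r,s},{r,t},{p,r,s},{p,r,t}}
  A14: {{p,t},{r,t},{p,r,t}}
  A15: {{p,t},{r,t},{p,r,t}}
  A23: {{r},{p,r},{r,s},{r,t},{p,r,s},{p,r,t}} {{q,s},{q,s,t}} {{s,u},{s,t,u}} {{u,v},{t,u,v}}
  A24: {{q,s},{s,t},{q,s,t},{s,t,u}} {{r,t},{p,r,t}} {{t,v},{t,u,v}}
  A25: {{r,t},{p,r,t}} {{s,t},{s,u},{q,s,t},{s,t,u}} {{t,v},{u,v},{t,u,v}}
  A34: {{q},{q,s},{q,t},{q,u},{t,u},{q,s,t},{q,t,u},{s,t,u},{t,u,v}} {{r,t},{p,r,t}}
  A35: {{u},{q,t},{q,u},{s,u},{t,u},{u,v},{q,s,t},{q,t,u},{s,t,u},{t,u,v}} {{r,t},{p,r,t}}
  A45: {{t},{p,t},{q,t},{q,u},{r,t},{s,t},{t,u},{t,v},{p,r,t},{q,s,t},{q,t,u},{s,t,u},{t,u,v}}
  A123: {{r},{p,r},{r,s},{r,t},{p,r,s},{p,r,t}}
  A124: {{r,t},{p,r,t}}
  A125: {{r,t},{p,r,t}}
  A134: {{r,t},{p,r,t}}
  A135: {{r,t},{p,r,t}}
  A145: {{p,t},{r,t},{p,r,t}}
  A234: {{q,s},{q,s,t}} {{r,t},{p,r,t}} {{s,t,u}} {{t,u,v}}
  A235: {{r,t},{p,r,t}} {{s,u},{s,t,u}} {{u,v},{t,u,v}} {{q,s,t}}
  A245: {{r,t},{p,r,t}} {{s,t},{q,s,t},{s,t,u}} {{t,v},{t,u,v}}
  A345: {{q,t},{q,u},{t,u},{q,s,t},{q,t,u},{s,t,u},{t,u,v}} {{r,t},{p,r,t}}
  A1234: {{r,t},{p,r,t}}
  A1235: {{r,t},{p,r,t}}
  A1245: {{r,t},{p,r,t}}
  A1345: {{r,t},{p,r,t}}
  A2345: {{r,t},{p,r,t}} {{q,s,t}} {{s,t,u}} {{t,u,v}}
  A12345: {{r,t},{p,r,t}}
C dims 7,19,19,8; δ0: rk 6, SNF 1^6; δ1: rk 12, SNF 1^12; δ2: rk 7, SNF 1^7
Ȟ^0 = (7 − 6) − 0 = 1, so Ȟ^0 ≅ Z
Ȟ^1 = (19 − 12) − 6 = 1, so Ȟ^1 ≅ Z
Ȟ^2 = (19 − 7) − 12 = 0, so Ȟ^2 ≅ 0


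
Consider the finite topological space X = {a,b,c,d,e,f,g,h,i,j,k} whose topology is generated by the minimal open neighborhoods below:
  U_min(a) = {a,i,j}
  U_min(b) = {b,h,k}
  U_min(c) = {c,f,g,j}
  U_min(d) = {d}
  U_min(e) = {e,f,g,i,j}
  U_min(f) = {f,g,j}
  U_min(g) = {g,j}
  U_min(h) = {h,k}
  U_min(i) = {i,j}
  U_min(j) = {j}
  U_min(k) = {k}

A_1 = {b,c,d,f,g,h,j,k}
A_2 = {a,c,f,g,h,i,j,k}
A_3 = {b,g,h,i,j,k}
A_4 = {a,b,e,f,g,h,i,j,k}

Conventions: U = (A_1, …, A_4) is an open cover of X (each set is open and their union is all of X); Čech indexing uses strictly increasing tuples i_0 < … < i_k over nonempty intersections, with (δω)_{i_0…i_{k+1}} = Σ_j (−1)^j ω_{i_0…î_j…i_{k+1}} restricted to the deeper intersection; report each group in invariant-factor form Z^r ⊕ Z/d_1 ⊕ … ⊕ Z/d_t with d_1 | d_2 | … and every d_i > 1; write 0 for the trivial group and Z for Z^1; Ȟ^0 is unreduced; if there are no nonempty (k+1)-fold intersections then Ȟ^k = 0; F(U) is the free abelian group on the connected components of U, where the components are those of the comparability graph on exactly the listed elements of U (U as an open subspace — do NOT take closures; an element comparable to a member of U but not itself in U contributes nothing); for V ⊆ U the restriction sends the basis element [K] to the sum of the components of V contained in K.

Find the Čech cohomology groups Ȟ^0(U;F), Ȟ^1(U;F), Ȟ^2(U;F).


Ȟ^0 = Z^3,  Ȟ^1 = 0,  Ȟ^2 = 0

nerve simplices:
  A12={c,f,g,h,j,k} A13={b,g,h,j,k} A14={b,f,g,h,j,k} A23={g,h,i,j,k} A24={a,f,g,h,i,j,k} A34={b,g,h,i,j,k}
  A123={g,h,j,k} A124={f,g,h,j,k} A134={b,g,h,j,k} A234={g,h,i,j,k}
  A1234={g,h,j,k}
components per intersection:
  A1: {b,h,k} {c,f,g,j} {d}
  A2: {a,c,f,g,i,j} {h,k}
  A3: {b,h,k} {g,i,j}
  A4: {a,e,f,g,i,j} {b,h,k}
  A12: {c,f,g,j} {h,k}
  A13: {b,h,k} {g,j}
  A14: {b,h,k} {f,g,j}
  A23: {g,i,j} {h,k}
  A24: {a,f,g,i,j} {h,k}
  A34: {b,h,k} {g,i,j}
  A123: {g,j} {h,k}
  A124: {f,g,j} {h,k}
  A134: {b,h,k} {g,j}
  A234: {g,i,j} {h,k}
  A1234: {g,j} {h,k}
C dims 9,12,8,2; δ0: rk 6, SNF 1^6; δ1: rk 6, SNF 1^6; δ2: rk 2, SNF 1^2
degree 0: 9−6−0 = 3 → Ȟ^0 ≅ Z^3
degree 1: 12−6−6 = 0 → Ȟ^1 ≅ 0
degree 2: 8−2−6 = 0 → Ȟ^2 ≅ 0


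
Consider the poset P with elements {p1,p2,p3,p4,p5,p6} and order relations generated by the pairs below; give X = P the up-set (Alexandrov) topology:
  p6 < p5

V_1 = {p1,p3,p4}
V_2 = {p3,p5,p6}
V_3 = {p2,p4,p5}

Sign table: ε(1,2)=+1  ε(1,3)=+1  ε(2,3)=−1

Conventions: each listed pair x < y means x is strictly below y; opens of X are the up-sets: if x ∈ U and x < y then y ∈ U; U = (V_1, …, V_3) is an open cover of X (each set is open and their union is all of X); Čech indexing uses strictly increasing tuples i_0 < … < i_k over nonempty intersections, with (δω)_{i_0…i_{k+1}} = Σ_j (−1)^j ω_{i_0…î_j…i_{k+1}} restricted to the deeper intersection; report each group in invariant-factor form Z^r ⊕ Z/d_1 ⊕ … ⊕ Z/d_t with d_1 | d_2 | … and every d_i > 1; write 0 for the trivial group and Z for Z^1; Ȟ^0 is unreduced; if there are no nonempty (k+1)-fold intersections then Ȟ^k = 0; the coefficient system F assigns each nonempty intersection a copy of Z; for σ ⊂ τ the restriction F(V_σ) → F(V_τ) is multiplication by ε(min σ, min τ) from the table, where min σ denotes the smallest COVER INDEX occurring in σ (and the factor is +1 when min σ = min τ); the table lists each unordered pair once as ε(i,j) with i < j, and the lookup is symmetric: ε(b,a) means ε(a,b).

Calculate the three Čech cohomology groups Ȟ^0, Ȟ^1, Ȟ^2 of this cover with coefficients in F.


Ȟ^0 = 0,  Ȟ^1 = Z/2,  Ȟ^2 = 0

nerve of the cover:
  V12={p3} V13={p4} V23={p5}
C dims 3,3; δ0: rk 3, SNF 1^2·2
Ȟ^0 = (3 − 3) − 0 = 0, so Ȟ^0 ≅ 0
Ȟ^1 = (3 − 0) − 3 = 0 plus torsion [2], so Ȟ^1 ≅ Z/2
Ȟ^2 = (0 − 0) − 0 = 0, so Ȟ^2 ≅ 0


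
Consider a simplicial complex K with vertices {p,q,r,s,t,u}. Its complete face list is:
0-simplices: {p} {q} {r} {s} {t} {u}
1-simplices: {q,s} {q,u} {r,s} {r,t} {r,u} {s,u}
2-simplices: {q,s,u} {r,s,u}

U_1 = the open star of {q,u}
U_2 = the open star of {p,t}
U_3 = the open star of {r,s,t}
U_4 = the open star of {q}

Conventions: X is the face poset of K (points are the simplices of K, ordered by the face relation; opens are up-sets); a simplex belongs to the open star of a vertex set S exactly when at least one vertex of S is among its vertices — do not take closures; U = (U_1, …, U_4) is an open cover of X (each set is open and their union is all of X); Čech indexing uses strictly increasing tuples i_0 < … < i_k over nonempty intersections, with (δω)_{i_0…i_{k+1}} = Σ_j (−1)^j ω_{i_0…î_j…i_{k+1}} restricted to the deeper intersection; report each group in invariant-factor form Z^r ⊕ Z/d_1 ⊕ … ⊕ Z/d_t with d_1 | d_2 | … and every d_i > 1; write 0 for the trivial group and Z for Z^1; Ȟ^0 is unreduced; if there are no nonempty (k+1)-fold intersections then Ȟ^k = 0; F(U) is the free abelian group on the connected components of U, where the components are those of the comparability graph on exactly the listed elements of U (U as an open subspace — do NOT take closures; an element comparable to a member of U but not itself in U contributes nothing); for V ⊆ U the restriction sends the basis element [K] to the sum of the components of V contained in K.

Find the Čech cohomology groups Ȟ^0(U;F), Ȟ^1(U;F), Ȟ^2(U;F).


nonempty overlaps:
  U1={{q},{u},{q,s},{q,u},{r,u},{s,u},{q,s,u},{r,s,u}} U2={{p},{t},{r,t}} U3={{r},{s},{t},{q,s},{r,s},{r,t},{r,u},{s,u},{q,s,u},{r,s,u}} U4={{q},{q,s},{q,u},{q,s,u}}
  U13={{q,s},{r,u},{s,u},{q,s,u},{r,s,u}} U14={{q},{q,s},{q,u},{q,s,u}} U23={{t},{r,t}} U34={{q,s},{q,s,u}}
  U134={{q,s},{q,s,u}}
components per intersection:
  U1: {{q},{u},{q,s},{q,u},{r,u},{s,u},{q,s,u},{r,s,u}}
  U2: {{p}} {{t},{r,t}}
  U3: {{r},{s},{t},{q,s},{r,s},{r,t},{r,u},{s,u},{q,s,u},{r,s,u}}
  U4: {{q},{q,s},{q,u},{q,s,u}}
  U13: {{q,s},{r,u},{s,u},{q,s,u},{r,s,u}}
  U14: {{q},{q,s},{q,u},{q,s,u}}
  U23: {{t},{r,t}}
  U34: {{q,s},{q,s,u}}
  U134: {{q,s},{q,s,u}}
C dims 5,4,1; δ0: rk 3, SNF 1^3; δ1: rk 1, SNF 1^1
degree 0: 5−3−0 = 2 → Ȟ^0 ≅ Z^2
degree 1: 4−1−3 = 0 → Ȟ^1 ≅ 0
degree 2: 1−0−1 = 0 → Ȟ^2 ≅ 0

Ȟ^0(U;F) ≅ Z^2, Ȟ^1(U;F) ≅ 0, Ȟ^2(U;F) ≅ 0


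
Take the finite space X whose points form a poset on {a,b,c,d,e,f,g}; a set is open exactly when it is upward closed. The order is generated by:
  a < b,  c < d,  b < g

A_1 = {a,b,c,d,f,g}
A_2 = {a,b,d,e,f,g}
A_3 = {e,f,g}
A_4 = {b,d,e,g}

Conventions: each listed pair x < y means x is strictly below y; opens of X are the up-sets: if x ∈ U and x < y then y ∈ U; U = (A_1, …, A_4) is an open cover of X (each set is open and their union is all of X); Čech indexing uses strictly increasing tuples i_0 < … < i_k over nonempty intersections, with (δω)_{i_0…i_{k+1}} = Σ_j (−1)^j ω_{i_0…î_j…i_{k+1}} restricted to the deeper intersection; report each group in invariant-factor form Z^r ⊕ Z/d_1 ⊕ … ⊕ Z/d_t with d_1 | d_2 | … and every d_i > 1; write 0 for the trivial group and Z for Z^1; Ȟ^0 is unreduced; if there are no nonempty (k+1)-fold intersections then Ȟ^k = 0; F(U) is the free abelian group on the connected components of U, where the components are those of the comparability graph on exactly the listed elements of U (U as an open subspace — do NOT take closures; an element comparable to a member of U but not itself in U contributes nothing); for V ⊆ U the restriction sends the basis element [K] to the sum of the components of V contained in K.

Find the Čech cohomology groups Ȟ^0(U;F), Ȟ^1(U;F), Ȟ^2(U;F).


Ȟ^0 = Z^4,  Ȟ^1 = 0,  Ȟ^2 = 0

nonempty intersections:
  A12={a,b,d,f,g} A13={f,g} A14={b,d,g} A23={e,f,g} A24={b,d,e,g} A34={e,g}
  A123={f,g} A124={b,d,g} A134={g} A234={e,g}
  A1234={g}
components per intersection:
  A1: {a,b,g} {c,d} {f}
  A2: {a,b,g} {d} {e} {f}
  A3: {e} {f} {g}
  A4: {b,g} {d} {e}
  A12: {a,b,g} {d} {f}
  A13: {f} {g}
  A14: {b,g} {d}
  A23: {e} {f} {g}
  A24: {b,g} {d} {e}
  A34: {e} {g}
  A123: {f} {g}
  A124: {b,g} {d}
  A134: {g}
  A234: {e} {g}
  A1234: {g}
C dims 13,15,7,1; δ0: rk 9, SNF 1^9; δ1: rk 6, SNF 1^6; δ2: rk 1, SNF 1^1
Ȟ^0: (13−9)−0=4 ⇒ Z^4
Ȟ^1: (15−6)−9=0 ⇒ 0
Ȟ^2: (7−1)−6=0 ⇒ 0


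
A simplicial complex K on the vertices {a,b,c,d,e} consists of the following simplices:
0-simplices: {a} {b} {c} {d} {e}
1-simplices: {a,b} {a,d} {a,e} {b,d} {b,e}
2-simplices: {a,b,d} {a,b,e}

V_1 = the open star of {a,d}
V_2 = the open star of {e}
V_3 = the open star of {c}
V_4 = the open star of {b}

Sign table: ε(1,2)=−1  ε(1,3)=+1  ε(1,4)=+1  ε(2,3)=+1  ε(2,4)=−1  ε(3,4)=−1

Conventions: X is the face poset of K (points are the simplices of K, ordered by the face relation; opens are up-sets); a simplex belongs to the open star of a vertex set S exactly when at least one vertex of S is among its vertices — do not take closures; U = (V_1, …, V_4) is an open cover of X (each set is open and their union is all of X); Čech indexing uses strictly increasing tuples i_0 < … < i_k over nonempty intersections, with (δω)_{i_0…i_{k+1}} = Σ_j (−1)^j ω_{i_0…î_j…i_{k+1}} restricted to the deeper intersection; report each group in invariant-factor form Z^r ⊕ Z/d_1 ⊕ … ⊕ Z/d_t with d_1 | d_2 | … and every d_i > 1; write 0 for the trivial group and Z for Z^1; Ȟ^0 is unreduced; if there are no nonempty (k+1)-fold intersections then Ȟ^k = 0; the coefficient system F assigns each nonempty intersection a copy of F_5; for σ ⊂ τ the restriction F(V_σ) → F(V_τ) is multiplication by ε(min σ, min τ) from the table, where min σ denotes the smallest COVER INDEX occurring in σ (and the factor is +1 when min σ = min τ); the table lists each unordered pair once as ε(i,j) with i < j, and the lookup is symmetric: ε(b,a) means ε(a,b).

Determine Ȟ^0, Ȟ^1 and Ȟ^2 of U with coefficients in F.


intersection data:
  V1={{a},{d},{a,b},{a,d},{a,e},{b,d},{a,b,d},{a,b,e}} V2={{e},{a,e},{b,e},{a,b,e}} V3={{c}} V4={{b},{a,b},{b,d},{b,e},{a,b,d},{a,b,e}}
  V12={{a,e},{a,b,e}} V14={{a,b},{b,d},{a,b,d},{a,b,e}} V24={{b,e},{a,b,e}}
  V124={{a,b,e}}
C dims 4,3,1; δ0: rk_F5 2; δ1: rk_F5 1
Ȟ^0 = (4 − 2) − 0 = 2, so Ȟ^0 ≅ Z/5 ⊕ Z/5
Ȟ^1 = (3 − 1) − 2 = 0, so Ȟ^1 ≅ 0
Ȟ^2 = (1 − 0) − 1 = 0, so Ȟ^2 ≅ 0

Ȟ^0 = Z/5 ⊕ Z/5, Ȟ^1 = 0 and Ȟ^2 = 0


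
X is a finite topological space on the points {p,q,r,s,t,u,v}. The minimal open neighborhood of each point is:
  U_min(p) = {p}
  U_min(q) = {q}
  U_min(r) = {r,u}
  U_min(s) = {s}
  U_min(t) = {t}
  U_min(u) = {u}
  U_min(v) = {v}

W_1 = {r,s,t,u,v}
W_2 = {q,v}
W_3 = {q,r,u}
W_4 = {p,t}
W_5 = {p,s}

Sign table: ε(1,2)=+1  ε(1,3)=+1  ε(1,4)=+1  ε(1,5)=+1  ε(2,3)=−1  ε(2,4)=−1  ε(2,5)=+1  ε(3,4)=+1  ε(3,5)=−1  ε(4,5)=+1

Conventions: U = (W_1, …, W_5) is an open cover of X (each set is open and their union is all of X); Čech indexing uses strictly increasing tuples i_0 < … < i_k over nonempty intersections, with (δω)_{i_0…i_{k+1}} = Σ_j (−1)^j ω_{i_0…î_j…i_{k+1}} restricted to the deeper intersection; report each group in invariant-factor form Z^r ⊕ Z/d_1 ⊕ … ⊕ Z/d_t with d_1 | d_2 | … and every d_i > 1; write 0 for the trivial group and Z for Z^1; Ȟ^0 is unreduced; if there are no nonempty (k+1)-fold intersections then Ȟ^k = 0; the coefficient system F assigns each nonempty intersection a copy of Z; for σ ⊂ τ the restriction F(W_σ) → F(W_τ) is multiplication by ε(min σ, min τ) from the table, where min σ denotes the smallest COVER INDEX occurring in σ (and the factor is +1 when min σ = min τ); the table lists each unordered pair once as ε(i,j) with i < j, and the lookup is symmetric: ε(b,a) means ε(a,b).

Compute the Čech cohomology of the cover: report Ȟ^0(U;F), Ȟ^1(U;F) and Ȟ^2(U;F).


nonempty intersections:
  W12={v} W13={r,u} W14={t} W15={s} W23={q} W45={p}
C dims 5,6; δ0: rk 5, SNF 1^4·2
Ȟ^0: (5−5)−0=0 ⇒ 0
Ȟ^1: (6−0)−5=1 plus torsion [2] ⇒ Z ⊕ Z/2
Ȟ^2: (0−0)−0=0 ⇒ 0

Ȟ^0(U;F) ≅ 0,  Ȟ^1(U;F) ≅ Z ⊕ Z/2,  Ȟ^2(U;F) ≅ 0


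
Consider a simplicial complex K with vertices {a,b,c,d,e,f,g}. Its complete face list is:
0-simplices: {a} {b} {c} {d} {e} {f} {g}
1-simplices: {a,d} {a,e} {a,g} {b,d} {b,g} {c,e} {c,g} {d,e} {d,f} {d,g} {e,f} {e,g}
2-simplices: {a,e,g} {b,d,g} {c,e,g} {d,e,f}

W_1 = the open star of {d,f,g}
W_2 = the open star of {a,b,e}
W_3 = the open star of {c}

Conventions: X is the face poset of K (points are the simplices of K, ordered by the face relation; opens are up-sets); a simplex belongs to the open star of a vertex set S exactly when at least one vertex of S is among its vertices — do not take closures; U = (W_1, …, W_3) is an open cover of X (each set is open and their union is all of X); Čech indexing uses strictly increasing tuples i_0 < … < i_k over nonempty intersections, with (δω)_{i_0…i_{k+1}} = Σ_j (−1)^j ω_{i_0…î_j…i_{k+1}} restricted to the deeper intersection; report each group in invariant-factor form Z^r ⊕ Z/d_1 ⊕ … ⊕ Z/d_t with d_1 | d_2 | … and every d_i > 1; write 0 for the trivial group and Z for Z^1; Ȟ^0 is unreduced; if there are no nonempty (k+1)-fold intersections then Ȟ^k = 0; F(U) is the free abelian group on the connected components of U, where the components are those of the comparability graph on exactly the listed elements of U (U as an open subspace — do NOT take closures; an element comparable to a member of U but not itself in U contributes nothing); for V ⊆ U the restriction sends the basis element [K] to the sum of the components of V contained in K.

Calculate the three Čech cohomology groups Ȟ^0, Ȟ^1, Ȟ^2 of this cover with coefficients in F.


nonempty intersections:
  W1={{d},{f},{g},{a,d},{a,g},{b,d},{b,g},{c,g},{d,e},{d,f},{d,g},{e,f},{e,g},{a,e,g},{b,d,g},{c,e,g},{d,e,f}} W2={{a},{b},{e},{a,d},{a,e},{a,g},{b,d},{b,g},{c,e},{d,e},{e,f},{e,g},{a,e,g},{b,d,g},{c,e,g},{d,e,f}} W3={{c},{c,e},{c,g},{c,e,g}}
  W12={{a,d},{a,g},{b,d},{b,g},{d,e},{e,f},{e,g},{a,e,g},{b,d,g},{c,e,g},{d,e,f}} W13={{c,g},{c,e,g}} W23={{c,e},{c,e,g}}
  W123={{c,e,g}}
components per intersection:
  W1: {{d},{f},{g},{a,d},{a,g},{b,d},{b,g},{c,g},{d,e},{d,f},{d,g},{e,f},{e,g},{a,e,g},{b,d,g},{c,e,g},{d,e,f}}
  W2: {{a},{e},{a,d},{a,e},{a,g},{c,e},{d,e},{e,f},{e,g},{a,e,g},{c,e,g},{d,e,f}} {{b},{b,d},{b,g},{b,d,g}}
  W3: {{c},{c,e},{c,g},{c,e,g}}
  W12: {{a,d}} {{a,g},{e,g},{a,e,g},{c,e,g}} {{b,d},{b,g},{b,d,g}} {{d,e},{e,f},{d,e,f}}
  W13: {{c,g},{c,e,g}}
  W23: {{c,e},{c,e,g}}
  W123: {{c,e,g}}
C dims 4,6,1; δ0: rk 3, SNF 1^3; δ1: rk 1, SNF 1^1
Ȟ^0: (4−3)−0=1 ⇒ Z
Ȟ^1: (6−1)−3=2 ⇒ Z^2
Ȟ^2: (1−0)−1=0 ⇒ 0

Ȟ^0 = Z, Ȟ^1 = Z^2 and Ȟ^2 = 0


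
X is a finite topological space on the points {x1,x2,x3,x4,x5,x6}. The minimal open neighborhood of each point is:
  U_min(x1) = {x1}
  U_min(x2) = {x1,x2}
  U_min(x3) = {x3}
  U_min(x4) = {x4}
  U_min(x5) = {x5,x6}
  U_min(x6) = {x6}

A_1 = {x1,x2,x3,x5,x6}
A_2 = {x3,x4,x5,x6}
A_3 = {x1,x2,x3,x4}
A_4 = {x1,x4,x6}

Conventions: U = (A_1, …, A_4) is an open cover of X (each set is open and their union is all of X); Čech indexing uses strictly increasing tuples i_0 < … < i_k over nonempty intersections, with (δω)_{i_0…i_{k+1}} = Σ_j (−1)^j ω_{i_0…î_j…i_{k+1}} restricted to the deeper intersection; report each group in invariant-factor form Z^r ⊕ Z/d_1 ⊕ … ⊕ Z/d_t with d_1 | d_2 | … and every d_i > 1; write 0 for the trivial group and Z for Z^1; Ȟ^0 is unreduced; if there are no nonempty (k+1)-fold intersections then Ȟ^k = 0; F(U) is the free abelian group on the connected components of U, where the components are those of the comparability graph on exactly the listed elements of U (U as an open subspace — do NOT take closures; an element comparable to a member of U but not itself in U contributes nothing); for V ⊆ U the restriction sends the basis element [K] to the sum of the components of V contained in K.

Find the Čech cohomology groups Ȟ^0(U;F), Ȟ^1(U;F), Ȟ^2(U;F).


Ȟ^0(U;F) ≅ Z^4,  Ȟ^1(U;F) ≅ 0,  Ȟ^2(U;F) ≅ 0

intersection data:
  A12={x3,x5,x6} A13={x1,x2,x3} A14={x1,x6} A23={x3,x4} A24={x4,x6} A34={x1,x4}
  A123={x3} A124={x6} A134={x1} A234={x4}
components per intersection:
  A1: {x1,x2} {x3} {x5,x6}
  A2: {x3} {x4} {x5,x6}
  A3: {x1,x2} {x3} {x4}
  A4: {x1} {x4} {x6}
  A12: {x3} {x5,x6}
  A13: {x1,x2} {x3}
  A14: {x1} {x6}
  A23: {x3} {x4}
  A24: {x4} {x6}
  A34: {x1} {x4}
  A123: {x3}
  A124: {x6}
  A134: {x1}
  A234: {x4}
C dims 12,12,4; δ0: rk 8, SNF 1^8; δ1: rk 4, SNF 1^4
Ȟ^0 = (12 − 8) − 0 = 4, so Ȟ^0 ≅ Z^4
Ȟ^1 = (12 − 4) − 8 = 0, so Ȟ^1 ≅ 0
Ȟ^2 = (4 − 0) − 4 = 0, so Ȟ^2 ≅ 0


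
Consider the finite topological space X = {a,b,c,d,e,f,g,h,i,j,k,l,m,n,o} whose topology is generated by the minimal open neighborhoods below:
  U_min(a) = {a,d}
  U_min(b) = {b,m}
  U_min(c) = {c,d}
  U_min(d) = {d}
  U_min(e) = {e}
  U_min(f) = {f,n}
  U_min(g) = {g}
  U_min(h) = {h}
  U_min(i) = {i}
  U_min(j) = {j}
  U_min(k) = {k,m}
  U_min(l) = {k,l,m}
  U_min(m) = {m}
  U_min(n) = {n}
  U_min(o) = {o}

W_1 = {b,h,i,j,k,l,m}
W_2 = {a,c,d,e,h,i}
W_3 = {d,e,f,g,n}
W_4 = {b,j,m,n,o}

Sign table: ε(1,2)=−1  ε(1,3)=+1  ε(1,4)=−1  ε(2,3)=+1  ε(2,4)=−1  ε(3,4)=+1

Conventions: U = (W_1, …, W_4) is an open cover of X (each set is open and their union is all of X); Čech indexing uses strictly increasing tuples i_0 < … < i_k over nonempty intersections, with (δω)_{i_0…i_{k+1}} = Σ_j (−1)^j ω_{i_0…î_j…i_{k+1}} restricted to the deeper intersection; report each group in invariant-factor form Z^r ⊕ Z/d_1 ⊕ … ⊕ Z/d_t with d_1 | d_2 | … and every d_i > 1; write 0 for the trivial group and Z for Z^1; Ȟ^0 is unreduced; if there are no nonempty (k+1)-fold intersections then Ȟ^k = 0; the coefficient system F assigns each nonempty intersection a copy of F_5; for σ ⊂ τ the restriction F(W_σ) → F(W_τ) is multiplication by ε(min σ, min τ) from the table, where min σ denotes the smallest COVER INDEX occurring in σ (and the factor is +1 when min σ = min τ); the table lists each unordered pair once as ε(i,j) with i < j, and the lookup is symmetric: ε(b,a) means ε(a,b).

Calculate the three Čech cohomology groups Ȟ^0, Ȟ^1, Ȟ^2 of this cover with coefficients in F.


cover nerve:
  W12={h,i} W14={b,j,m} W23={d,e} W34={n}
C dims 4,4; δ0: rk_F5 3
Ȟ^0: (4−3)−0=1 ⇒ Z/5
Ȟ^1: (4−0)−3=1 ⇒ Z/5
Ȟ^2: (0−0)−0=0 ⇒ 0

Ȟ^0(U;F) ≅ Z/5,  Ȟ^1(U;F) ≅ Z/5,  Ȟ^2(U;F) ≅ 0


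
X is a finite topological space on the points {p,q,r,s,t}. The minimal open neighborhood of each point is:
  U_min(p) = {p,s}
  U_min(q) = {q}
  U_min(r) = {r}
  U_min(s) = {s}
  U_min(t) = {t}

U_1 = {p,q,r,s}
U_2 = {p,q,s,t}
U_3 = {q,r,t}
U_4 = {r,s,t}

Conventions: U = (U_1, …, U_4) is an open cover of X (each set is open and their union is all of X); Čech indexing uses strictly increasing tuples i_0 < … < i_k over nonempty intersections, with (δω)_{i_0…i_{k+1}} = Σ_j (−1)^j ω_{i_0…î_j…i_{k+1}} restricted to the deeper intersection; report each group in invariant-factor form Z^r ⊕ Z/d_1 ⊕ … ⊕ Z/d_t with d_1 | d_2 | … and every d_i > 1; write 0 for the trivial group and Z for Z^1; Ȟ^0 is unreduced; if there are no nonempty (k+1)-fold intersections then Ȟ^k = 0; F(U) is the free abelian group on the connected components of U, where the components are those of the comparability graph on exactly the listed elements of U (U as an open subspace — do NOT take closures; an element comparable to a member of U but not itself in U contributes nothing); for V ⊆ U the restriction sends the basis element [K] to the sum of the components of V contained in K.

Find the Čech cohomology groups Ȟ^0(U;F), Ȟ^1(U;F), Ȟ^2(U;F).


nerve of the cover:
  U12={p,q,s} U13={q,r} U14={r,s} U23={q,t} U24={s,t} U34={r,t}
  U123={q} U124={s} U134={r} U234={t}
components per intersection:
  U1: {p,s} {q} {r}
  U2: {p,s} {q} {t}
  U3: {q} {r} {t}
  U4: {r} {s} {t}
  U12: {p,s} {q}
  U13: {q} {r}
  U14: {r} {s}
  U23: {q} {t}
  U24: {s} {t}
  U34: {r} {t}
  U123: {q}
  U124: {s}
  U134: {r}
  U234: {t}
C dims 12,12,4; δ0: rk 8, SNF 1^8; δ1: rk 4, SNF 1^4
Ȟ^0 = (12 − 8) − 0 = 4, so Ȟ^0 ≅ Z^4
Ȟ^1 = (12 − 4) − 8 = 0, so Ȟ^1 ≅ 0
Ȟ^2 = (4 − 0) − 4 = 0, so Ȟ^2 ≅ 0

Ȟ^0(U;F) ≅ Z^4; Ȟ^1(U;F) ≅ 0; Ȟ^2(U;F) ≅ 0


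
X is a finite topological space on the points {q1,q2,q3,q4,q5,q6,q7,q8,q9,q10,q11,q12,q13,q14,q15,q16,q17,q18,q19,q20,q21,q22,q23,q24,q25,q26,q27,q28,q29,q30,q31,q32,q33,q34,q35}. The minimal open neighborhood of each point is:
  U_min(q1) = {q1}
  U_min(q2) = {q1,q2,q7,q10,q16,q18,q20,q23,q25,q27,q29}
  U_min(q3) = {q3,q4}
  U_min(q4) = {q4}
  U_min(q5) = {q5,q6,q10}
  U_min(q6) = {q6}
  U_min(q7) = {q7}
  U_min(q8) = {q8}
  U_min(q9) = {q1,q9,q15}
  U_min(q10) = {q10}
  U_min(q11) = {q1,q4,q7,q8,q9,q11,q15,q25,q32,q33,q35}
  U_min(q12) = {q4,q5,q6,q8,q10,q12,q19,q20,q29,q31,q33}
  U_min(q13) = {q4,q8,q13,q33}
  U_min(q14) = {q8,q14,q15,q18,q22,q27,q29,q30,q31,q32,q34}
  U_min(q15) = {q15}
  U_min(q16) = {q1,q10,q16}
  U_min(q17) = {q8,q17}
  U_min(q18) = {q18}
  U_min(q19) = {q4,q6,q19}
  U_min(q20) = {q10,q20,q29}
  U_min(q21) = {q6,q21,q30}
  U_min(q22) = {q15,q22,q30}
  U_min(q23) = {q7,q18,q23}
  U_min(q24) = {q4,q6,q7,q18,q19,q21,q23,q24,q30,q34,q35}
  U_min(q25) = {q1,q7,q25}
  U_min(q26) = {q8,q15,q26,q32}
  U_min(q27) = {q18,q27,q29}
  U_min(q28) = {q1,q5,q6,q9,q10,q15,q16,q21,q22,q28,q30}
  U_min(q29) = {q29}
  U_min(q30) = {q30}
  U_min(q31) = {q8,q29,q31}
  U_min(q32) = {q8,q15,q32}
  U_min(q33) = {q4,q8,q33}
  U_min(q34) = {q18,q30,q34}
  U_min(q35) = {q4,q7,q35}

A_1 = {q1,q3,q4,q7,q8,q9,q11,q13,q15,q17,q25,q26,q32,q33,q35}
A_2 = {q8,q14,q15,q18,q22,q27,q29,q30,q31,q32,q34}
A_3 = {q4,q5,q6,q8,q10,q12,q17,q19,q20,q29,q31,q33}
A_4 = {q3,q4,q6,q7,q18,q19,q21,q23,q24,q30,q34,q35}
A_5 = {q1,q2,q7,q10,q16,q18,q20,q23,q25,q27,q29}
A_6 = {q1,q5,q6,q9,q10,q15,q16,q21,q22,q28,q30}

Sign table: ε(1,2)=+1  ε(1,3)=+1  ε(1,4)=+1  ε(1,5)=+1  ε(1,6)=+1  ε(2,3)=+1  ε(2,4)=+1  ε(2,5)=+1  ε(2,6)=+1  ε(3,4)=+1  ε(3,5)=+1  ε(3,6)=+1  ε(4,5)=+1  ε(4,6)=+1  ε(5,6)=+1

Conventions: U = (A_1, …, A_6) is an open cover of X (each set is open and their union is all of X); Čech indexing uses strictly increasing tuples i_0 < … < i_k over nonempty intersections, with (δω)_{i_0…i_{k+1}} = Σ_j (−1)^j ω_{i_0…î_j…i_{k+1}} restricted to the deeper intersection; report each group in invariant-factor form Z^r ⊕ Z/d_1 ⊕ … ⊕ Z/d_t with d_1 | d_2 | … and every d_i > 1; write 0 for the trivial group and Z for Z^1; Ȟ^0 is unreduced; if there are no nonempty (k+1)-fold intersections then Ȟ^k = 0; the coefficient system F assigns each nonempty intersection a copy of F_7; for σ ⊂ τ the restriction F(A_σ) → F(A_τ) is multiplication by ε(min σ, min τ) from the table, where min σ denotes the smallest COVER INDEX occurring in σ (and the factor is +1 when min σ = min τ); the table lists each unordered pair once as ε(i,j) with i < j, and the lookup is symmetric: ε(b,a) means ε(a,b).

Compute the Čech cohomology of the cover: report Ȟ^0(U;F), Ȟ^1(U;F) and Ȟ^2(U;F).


Ȟ^0 = Z/7, Ȟ^1 = 0, Ȟ^2 = 0

nonempty overlaps:
  A12={q8,q15,q32} A13={q4,q8,q17,q33} A14={q3,q4,q7,q35} A15={q1,q7,q25} A16={q1,q9,q15} A23={q8,q29,q31} A24={q18,q30,q34} A25={q18,q27,q29} A26={q15,q22,q30} A34={q4,q6,q19} A35={q10,q20,q29} A36={q5,q6,q10} A45={q7,q18,q23} A46={q6,q21,q30} A56={q1,q10,q16}
  A123={q8} A126={q15} A134={q4} A145={q7} A156={q1} A235={q29} A245={q18} A246={q30} A346={q6} A356={q10}
C dims 6,15,10; δ0: rk_F7 5; δ1: rk_F7 10
degree 0: 6−5−0 = 1 → Ȟ^0 ≅ Z/7
degree 1: 15−10−5 = 0 → Ȟ^1 ≅ 0
degree 2: 10−0−10 = 0 → Ȟ^2 ≅ 0


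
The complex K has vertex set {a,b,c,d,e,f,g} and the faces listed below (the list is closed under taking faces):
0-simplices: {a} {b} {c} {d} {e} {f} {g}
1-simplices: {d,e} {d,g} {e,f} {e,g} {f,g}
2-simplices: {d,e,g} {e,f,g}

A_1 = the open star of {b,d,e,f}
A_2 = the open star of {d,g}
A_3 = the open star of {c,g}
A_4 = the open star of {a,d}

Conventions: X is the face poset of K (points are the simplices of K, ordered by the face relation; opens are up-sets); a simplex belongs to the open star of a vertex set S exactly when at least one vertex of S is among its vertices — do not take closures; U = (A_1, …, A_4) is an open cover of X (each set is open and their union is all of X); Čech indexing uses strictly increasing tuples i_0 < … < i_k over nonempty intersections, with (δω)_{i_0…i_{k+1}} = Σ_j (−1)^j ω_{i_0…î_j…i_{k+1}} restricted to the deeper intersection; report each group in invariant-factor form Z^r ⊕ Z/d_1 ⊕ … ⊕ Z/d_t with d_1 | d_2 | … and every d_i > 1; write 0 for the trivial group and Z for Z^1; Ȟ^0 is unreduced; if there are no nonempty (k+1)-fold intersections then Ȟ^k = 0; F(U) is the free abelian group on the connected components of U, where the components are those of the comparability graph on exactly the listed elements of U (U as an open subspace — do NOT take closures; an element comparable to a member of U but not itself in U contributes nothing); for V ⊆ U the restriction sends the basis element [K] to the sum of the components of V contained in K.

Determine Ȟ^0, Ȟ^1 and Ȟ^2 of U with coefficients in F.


Ȟ^0 ≅ Z^4, Ȟ^1 ≅ 0 and Ȟ^2 ≅ 0

nerve simplices:
  A1={{b},{d},{e},{f},{d,e},{d,g},{e,f},{e,g},{f,g},{d,e,g},{e,f,g}} A2={{d},{g},{d,e},{d,g},{e,g},{f,g},{d,e,g},{e,f,g}} A3={{c},{g},{d,g},{e,g},{f,g},{d,e,g},{e,f,g}} A4={{a},{d},{d,e},{d,g},{d,e,g}}
  A12={{d},{d,e},{d,g},{e,g},{f,g},{d,e,g},{e,f,g}} A13={{d,g},{e,g},{f,g},{d,e,g},{e,f,g}} A14={{d},{d,e},{d,g},{d,e,g}} A23={{g},{d,g},{e,g},{f,g},{d,e,g},{e,f,g}} A24={{d},{d,e},{d,g},{d,e,g}} A34={{d,g},{d,e,g}}
  A123={{d,g},{e,g},{f,g},{d,e,g},{e,f,g}} A124={{d},{d,e},{d,g},{d,e,g}} A134={{d,g},{d,e,g}} A234={{d,g},{d,e,g}}
  A1234={{d,g},{d,e,g}}
components per intersection:
  A1: {{b}} {{d},{e},{f},{d,e},{d,g},{e,f},{e,g},{f,g},{d,e,g},{e,f,g}}
  A2: {{d},{g},{d,e},{d,g},{e,g},{f,g},{d,e,g},{e,f,g}}
  A3: {{c}} {{g},{d,g},{e,g},{f,g},{d,e,g},{e,f,g}}
  A4: {{a}} {{d},{d,e},{d,g},{d,e,g}}
  A12: {{d},{d,e},{d,g},{e,g},{f,g},{d,e,g},{e,f,g}}
  A13: {{d,g},{e,g},{f,g},{d,e,g},{e,f,g}}
  A14: {{d},{d,e},{d,g},{d,e,g}}
  A23: {{g},{d,g},{e,g},{f,g},{d,e,g},{e,f,g}}
  A24: {{d},{d,e},{d,g},{d,e,g}}
  A34: {{d,g},{d,e,g}}
  A123: {{d,g},{e,g},{f,g},{d,e,g},{e,f,g}}
  A124: {{d},{d,e},{d,g},{d,e,g}}
  A134: {{d,g},{d,e,g}}
  A234: {{d,g},{d,e,g}}
  A1234: {{d,g},{d,e,g}}
C dims 7,6,4,1; δ0: rk 3, SNF 1^3; δ1: rk 3, SNF 1^3; δ2: rk 1, SNF 1^1
degree 0: 7−3−0 = 4 → Ȟ^0 ≅ Z^4
degree 1: 6−3−3 = 0 → Ȟ^1 ≅ 0
degree 2: 4−1−3 = 0 → Ȟ^2 ≅ 0


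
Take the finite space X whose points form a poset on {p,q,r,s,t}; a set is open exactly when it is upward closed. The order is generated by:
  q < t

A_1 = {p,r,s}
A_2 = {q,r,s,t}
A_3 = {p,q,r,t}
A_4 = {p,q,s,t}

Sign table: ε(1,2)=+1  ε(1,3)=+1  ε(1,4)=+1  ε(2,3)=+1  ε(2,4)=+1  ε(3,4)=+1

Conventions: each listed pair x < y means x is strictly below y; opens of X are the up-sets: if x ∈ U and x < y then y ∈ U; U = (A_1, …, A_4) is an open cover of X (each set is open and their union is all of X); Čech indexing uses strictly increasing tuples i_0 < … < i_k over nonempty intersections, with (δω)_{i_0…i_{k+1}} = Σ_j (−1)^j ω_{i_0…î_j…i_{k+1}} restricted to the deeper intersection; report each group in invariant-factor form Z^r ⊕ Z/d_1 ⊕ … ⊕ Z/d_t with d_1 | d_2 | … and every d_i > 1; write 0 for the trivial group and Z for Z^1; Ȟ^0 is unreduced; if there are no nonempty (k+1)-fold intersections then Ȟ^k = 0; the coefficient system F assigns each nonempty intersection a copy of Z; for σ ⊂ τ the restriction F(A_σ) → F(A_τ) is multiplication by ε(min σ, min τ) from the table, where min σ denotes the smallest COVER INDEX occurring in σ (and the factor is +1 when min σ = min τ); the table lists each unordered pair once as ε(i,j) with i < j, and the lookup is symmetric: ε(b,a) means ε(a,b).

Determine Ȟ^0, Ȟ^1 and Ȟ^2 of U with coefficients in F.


Ȟ^0(U;F) ≅ Z,  Ȟ^1(U;F) ≅ 0,  Ȟ^2(U;F) ≅ Z

nerve simplices:
  A12={r,s} A13={p,r} A14={p,s} A23={q,r,t} A24={q,s,t} A34={p,q,t}
  A123={r} A124={s} A134={p} A234={q,t}
C dims 4,6,4; δ0: rk 3, SNF 1^3; δ1: rk 3, SNF 1^3
degree 0: 4−3−0 = 1 → Ȟ^0 ≅ Z
degree 1: 6−3−3 = 0 → Ȟ^1 ≅ 0
degree 2: 4−0−3 = 1 → Ȟ^2 ≅ Z


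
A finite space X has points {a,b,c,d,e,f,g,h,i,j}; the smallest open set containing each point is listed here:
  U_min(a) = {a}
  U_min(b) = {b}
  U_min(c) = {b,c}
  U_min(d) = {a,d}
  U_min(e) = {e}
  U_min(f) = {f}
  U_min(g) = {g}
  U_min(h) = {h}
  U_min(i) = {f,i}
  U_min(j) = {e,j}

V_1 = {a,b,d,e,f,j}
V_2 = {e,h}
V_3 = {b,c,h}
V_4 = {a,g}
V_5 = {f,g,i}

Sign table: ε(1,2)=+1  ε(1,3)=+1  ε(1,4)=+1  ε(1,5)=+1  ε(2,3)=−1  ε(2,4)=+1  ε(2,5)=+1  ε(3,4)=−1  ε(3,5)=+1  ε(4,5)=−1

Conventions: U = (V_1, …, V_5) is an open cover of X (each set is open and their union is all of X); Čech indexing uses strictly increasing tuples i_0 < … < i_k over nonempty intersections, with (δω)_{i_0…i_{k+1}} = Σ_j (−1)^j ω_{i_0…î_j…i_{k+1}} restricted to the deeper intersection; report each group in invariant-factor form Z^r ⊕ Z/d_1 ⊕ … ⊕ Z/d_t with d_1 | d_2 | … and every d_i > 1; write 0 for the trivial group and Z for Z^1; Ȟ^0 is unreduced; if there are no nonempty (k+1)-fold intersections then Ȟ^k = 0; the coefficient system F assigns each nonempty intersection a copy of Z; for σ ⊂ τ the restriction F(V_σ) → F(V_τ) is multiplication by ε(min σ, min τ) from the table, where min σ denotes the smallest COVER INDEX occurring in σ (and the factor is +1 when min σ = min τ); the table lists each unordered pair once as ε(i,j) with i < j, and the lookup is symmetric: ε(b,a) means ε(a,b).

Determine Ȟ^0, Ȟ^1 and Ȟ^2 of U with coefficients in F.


Ȟ^0 = 0, Ȟ^1 = Z ⊕ Z/2, Ȟ^2 = 0

nerve of the cover:
  V12={e} V13={b} V14={a} V15={f} V23={h} V45={g}
C dims 5,6; δ0: rk 5, SNF 1^4·2
Ȟ^0 = (5 − 5) − 0 = 0, so Ȟ^0 ≅ 0
Ȟ^1 = (6 − 0) − 5 = 1 plus torsion [2], so Ȟ^1 ≅ Z ⊕ Z/2
Ȟ^2 = (0 − 0) − 0 = 0, so Ȟ^2 ≅ 0


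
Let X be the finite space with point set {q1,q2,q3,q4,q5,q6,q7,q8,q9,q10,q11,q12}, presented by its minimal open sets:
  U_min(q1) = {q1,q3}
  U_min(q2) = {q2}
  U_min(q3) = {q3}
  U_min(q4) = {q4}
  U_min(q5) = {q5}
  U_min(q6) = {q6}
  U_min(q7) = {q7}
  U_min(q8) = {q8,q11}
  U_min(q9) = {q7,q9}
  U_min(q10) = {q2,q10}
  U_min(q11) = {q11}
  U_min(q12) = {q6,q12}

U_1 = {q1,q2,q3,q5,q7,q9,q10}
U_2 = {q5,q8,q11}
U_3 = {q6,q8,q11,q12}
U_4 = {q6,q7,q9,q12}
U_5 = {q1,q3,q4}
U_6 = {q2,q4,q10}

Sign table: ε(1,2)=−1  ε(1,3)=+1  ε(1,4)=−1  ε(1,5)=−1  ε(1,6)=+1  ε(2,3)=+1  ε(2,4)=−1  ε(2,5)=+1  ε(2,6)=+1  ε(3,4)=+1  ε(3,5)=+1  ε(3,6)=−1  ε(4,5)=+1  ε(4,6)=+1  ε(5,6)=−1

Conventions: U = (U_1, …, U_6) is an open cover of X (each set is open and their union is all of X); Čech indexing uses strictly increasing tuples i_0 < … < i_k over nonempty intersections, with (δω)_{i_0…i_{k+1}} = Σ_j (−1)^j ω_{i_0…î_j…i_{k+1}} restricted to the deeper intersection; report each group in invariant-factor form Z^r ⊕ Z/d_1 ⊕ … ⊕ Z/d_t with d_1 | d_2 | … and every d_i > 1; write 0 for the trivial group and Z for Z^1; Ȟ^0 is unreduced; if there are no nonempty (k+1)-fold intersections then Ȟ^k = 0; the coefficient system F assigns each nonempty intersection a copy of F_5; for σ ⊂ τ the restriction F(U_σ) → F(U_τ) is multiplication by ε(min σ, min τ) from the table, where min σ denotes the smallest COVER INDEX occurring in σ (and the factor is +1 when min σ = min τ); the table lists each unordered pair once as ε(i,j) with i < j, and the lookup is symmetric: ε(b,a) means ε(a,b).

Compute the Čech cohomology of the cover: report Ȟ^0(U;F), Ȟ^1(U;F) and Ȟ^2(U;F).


nerve simplices:
  U12={q5} U14={q7,q9} U15={q1,q3} U16={q2,q10} U23={q8,q11} U34={q6,q12} U56={q4}
C dims 6,7; δ0: rk_F5 5
degree 0: 6−5−0 = 1 → Ȟ^0 ≅ Z/5
degree 1: 7−0−5 = 2 → Ȟ^1 ≅ Z/5 ⊕ Z/5
degree 2: 0−0−0 = 0 → Ȟ^2 ≅ 0

Ȟ^0 = Z/5, Ȟ^1 = Z/5 ⊕ Z/5, Ȟ^2 = 0


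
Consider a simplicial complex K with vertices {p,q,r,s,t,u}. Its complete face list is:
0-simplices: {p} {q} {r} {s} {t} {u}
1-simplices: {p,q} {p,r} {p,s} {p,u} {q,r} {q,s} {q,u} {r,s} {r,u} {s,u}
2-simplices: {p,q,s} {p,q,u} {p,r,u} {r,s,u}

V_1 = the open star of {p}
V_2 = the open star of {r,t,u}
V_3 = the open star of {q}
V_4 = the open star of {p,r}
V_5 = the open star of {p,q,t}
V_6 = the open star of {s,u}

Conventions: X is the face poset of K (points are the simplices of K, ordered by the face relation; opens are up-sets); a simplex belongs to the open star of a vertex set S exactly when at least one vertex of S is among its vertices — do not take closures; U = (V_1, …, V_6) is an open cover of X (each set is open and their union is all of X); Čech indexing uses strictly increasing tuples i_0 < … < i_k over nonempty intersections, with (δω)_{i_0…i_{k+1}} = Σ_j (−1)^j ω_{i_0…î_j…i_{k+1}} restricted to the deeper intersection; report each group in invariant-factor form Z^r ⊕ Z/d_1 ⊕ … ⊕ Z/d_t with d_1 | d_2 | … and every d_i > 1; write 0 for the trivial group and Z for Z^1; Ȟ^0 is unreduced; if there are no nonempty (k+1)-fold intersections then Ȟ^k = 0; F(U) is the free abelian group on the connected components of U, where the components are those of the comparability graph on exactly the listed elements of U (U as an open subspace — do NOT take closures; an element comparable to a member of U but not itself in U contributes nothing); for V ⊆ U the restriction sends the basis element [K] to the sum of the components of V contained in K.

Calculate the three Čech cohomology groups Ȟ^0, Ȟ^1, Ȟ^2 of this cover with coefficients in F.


intersection data:
  V1={{p},{p,q},{p,r},{p,s},{p,u},{p,q,s},{p,q,u},{p,r,u}} V2={{r},{t},{u},{p,r},{p,u},{q,r},{q,u},{r,s},{r,u},{s,u},{p,q,u},{p,r,u},{r,s,u}} V3={{q},{p,q},{q,r},{q,s},{q,u},{p,q,s},{p,q,u}} V4={{p},{r},{p,q},{p,r},{p,s},{p,u},{q,r},{r,s},{r,u},{p,q,s},{p,q,u},{p,r,u},{r,s,u}} V5={{p},{q},{t},{p,q},{p,r},{p,s},{p,u},{q,r},{q,s},{q,u},{p,q,s},{p,q,u},{p,r,u}} V6={{s},{u},{p,s},{p,u},{q,s},{q,u},{r,s},{r,u},{s,u},{p,q,s},{p,q,u},{p,r,u},{r,s,u}}
  V12={{p,r},{p,u},{p,q,u},{p,r,u}} V13={{p,q},{p,q,s},{p,q,u}} V14={{p},{p,q},{p,r},{p,s},{p,u},{p,q,s},{p,q,u},{p,r,u}} V15={{p},{p,q},{p,r},{p,s},{p,u},{p,q,s},{p,q,u},{p,r,u}} V16={{p,s},{p,u},{p,q,s},{p,q,u},{p,r,u}} V23={{q,r},{q,u},{p,q,u}} V24={{r},{p,r},{p,u},{q,r},{r,s},{r,u},{p,q,u},{p,r,u},{r,s,u}} V25={{t},{p,r},{p,u},{q,r},{q,u},{p,q,u},{p,r,u}} V26={{u},{p,u},{q,u},{r,s},{r,u},{s,u},{p,q,u},{p,r,u},{r,s,u}} V34={{p,q},{q,r},{p,q,s},{p,q,u}} V35={{q},{p,q},{q,r},{q,s},{q,u},{p,q,s},{p,q,u}} V36={{q,s},{q,u},{p,q,s},{p,q,u}} V45={{p},{p,q},{p,r},{p,s},{p,u},{q,r},{p,q,s},{p,q,u},{p,r,u}} V46={{p,s},{p,u},{r,s},{r,u},{p,q,s},{p,q,u},{p,r,u},{r,s,u}} V56={{p,s},{p,u},{q,s},{q,u},{p,q,s},{p,q,u},{p,r,u}}
  V123={{p,q,u}} V124={{p,r},{p,u},{p,q,u},{p,r,u}} V125={{p,r},{p,u},{p,q,u},{p,r,u}} V126={{p,u},{p,q,u},{p,r,u}} V134={{p,q},{p,q,s},{p,q,u}} V135={{p,q},{p,q,s},{p,q,u}} V136={{p,q,s},{p,q,u}} V145={{p},{p,q},{p,r},{p,s},{p,u},{p,q,s},{p,q,u},{p,r,u}} V146={{p,s},{p,u},{p,q,s},{p,q,u},{p,r,u}} V156={{p,s},{p,u},{p,q,s},{p,q,u},{p,r,u}} V234={{q,r},{p,q,u}} V235={{q,r},{q,u},{p,q,u}} V236={{q,u},{p,q,u}} V245={{p,r},{p,u},{q,r},{p,q,u},{p,r,u}} V246={{p,u},{r,s},{r,u},{p,q,u},{p,r,u},{r,s,u}} V256={{p,u},{q,u},{p,q,u},{p,r,u}} V345={{p,q},{q,r},{p,q,s},{p,q,u}} V346={{p,q,s},{p,q,u}} V356={{q,s},{q,u},{p,q,s},{p,q,u}} V456={{p,s},{p,u},{p,q,s},{p,q,u},{p,r,u}}
  V1234={{p,q,u}} V1235={{p,q,u}} V1236={{p,q,u}} V1245={{p,r},{p,u},{p,q,u},{p,r,u}} V1246={{p,u},{p,q,u},{p,r,u}} V1256={{p,u},{p,q,u},{p,r,u}} V1345={{p,q},{p,q,s},{p,q,u}} V1346={{p,q,s},{p,q,u}} V1356={{p,q,s},{p,q,u}} V1456={{p,s},{p,u},{p,q,s},{p,q,u},{p,r,u}} V2345={{q,r},{p,q,u}} V2346={{p,q,u}} V2356={{q,u},{p,q,u}} V2456={{p,u},{p,q,u},{p,r,u}} V3456={{p,q,s},{p,q,u}}
  V12345={{p,q,u}} V12346={{p,q,u}} V12356={{p,q,u}} V12456={{p,u},{p,q,u},{p,r,u}} V13456={{p,q,s},{p,q,u}} V23456={{p,q,u}}
  V123456={{p,q,u}}
components per intersection:
  V1: {{p},{p,q},{p,r},{p,s},{p,u},{p,q,s},{p,q,u},{p,r,u}}
  V2: {{r},{u},{p,r},{p,u},{q,r},{q,u},{r,s},{r,u},{s,u},{p,q,u},{p,r,u},{r,s,u}} {{t}}
  V3: {{q},{p,q},{q,r},{q,s},{q,u},{p,q,s},{p,q,u}}
  V4: {{p},{r},{p,q},{p,r},{p,s},{p,u},{q,r},{r,s},{r,u},{p,q,s},{p,q,u},{p,r,u},{r,s,u}}
  V5: {{p},{q},{p,q},{p,r},{p,s},{p,u},{q,r},{q,s},{q,u},{p,q,s},{p,q,u},{p,r,u}} {{t}}
  V6: {{s},{u},{p,s},{p,u},{q,s},{q,u},{r,s},{r,u},{s,u},{p,q,s},{p,q,u},{p,r,u},{r,s,u}}
  V12: {{p,r},{p,u},{p,q,u},{p,r,u}}
  V13: {{p,q},{p,q,s},{p,q,u}}
  V14: {{p},{p,q},{p,r},{p,s},{p,u},{p,q,s},{p,q,u},{p,r,u}}
  V15: {{p},{p,q},{p,r},{p,s},{p,u},{p,q,s},{p,q,u},{p,r,u}}
  V16: {{p,s},{p,q,s}} {{p,u},{p,q,u},{p,r,u}}
  V23: {{q,r}} {{q,u},{p,q,u}}
  V24: {{r},{p,r},{p,u},{q,r},{r,s},{r,u},{p,q,u},{p,r,u},{r,s,u}}
  V25: {{t}} {{p,r},{p,u},{q,u},{p,q,u},{p,r,u}} {{q,r}}
  V26: {{u},{p,u},{q,u},{r,s},{r,u},{s,u},{p,q,u},{p,r,u},{r,s,u}}
  V34: {{p,q},{p,q,s},{p,q,u}} {{q,r}}
  V35: {{q},{p,q},{q,r},{q,s},{q,u},{p,q,s},{p,q,u}}
  V36: {{q,s},{p,q,s}} {{q,u},{p,q,u}}
  V45: {{p},{p,q},{p,r},{p,s},{p,u},{p,q,s},{p,q,u},{p,r,u}} {{q,r}}
  V46: {{p,s},{p,q,s}} {{p,u},{r,s},{r,u},{p,q,u},{p,r,u},{r,s,u}}
  V56: {{p,s},{q,s},{p,q,s}} {{p,u},{q,u},{p,q,u},{p,r,u}}
  V123: {{p,q,u}}
  V124: {{p,r},{p,u},{p,q,u},{p,r,u}}
  V125: {{p,r},{p,u},{p,q,u},{p,r,u}}
  V126: {{p,u},{p,q,u},{p,r,u}}
  V134: {{p,q},{p,q,s},{p,q,u}}
  V135: {{p,q},{p,q,s},{p,q,u}}
  V136: {{p,q,s}} {{p,q,u}}
  V145: {{p},{p,q},{p,r},{p,s},{p,u},{p,q,s},{p,q,u},{p,r,u}}
  V146: {{p,s},{p,q,s}} {{p,u},{p,q,u},{p,r,u}}
  V156: {{p,s},{p,q,s}} {{p,u},{p,q,u},{p,r,u}}
  V234: {{q,r}} {{p,q,u}}
  V235: {{q,r}} {{q,u},{p,q,u}}
  V236: {{q,u},{p,q,u}}
  V245: {{p,r},{p,u},{p,q,u},{p,r,u}} {{q,r}}
  V246: {{p,u},{r,s},{r,u},{p,q,u},{p,r,u},{r,s,u}}
  V256: {{p,u},{q,u},{p,q,u},{p,r,u}}
  V345: {{p,q},{p,q,s},{p,q,u}} {{q,r}}
  V346: {{p,q,s}} {{p,q,u}}
  V356: {{q,s},{p,q,s}} {{q,u},{p,q,u}}
  V456: {{p,s},{p,q,s}} {{p,u},{p,q,u},{p,r,u}}
  V1234: {{p,q,u}}
  V1235: {{p,q,u}}
  V1236: {{p,q,u}}
  V1245: {{p,r},{p,u},{p,q,u},{p,r,u}}
  V1246: {{p,u},{p,q,u},{p,r,u}}
  V1256: {{p,u},{p,q,u},{p,r,u}}
  V1345: {{p,q},{p,q,s},{p,q,u}}
  V1346: {{p,q,s}} {{p,q,u}}
  V1356: {{p,q,s}} {{p,q,u}}
  V1456: {{p,s},{p,q,s}} {{p,u},{p,q,u},{p,r,u}}
  V2345: {{q,r}} {{p,q,u}}
  V2346: {{p,q,u}}
  V2356: {{q,u},{p,q,u}}
  V2456: {{p,u},{p,q,u},{p,r,u}}
  V3456: {{p,q,s}} {{p,q,u}}
  V12345: {{p,q,u}}
  V12346: {{p,q,u}}
  V12356: {{p,q,u}}
  V12456: {{p,u},{p,q,u},{p,r,u}}
  V13456: {{p,q,s}} {{p,q,u}}
  V23456: {{p,q,u}}
  V123456: {{p,q,u}}
C dims 8,24,30,20; δ0: rk 6, SNF 1^6; δ1: rk 16, SNF 1^16; δ2: rk 14, SNF 1^14
Ȟ^0 = (8 − 6) − 0 = 2, so Ȟ^0 ≅ Z^2
Ȟ^1 = (24 − 16) − 6 = 2, so Ȟ^1 ≅ Z^2
Ȟ^2 = (30 − 14) − 16 = 0, so Ȟ^2 ≅ 0

Ȟ^0 ≅ Z^2,  Ȟ^1 ≅ Z^2,  Ȟ^2 ≅ 0
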